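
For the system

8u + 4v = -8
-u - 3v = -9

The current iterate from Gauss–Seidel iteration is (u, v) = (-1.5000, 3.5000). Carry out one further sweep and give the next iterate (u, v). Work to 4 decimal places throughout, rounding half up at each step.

One sweep:
  u = (-8 - (4)·3.5000) / (8) = -2.7500
  v = (-9 - (-1)·-2.7500) / (-3) = 3.9167

(-2.7500, 3.9167)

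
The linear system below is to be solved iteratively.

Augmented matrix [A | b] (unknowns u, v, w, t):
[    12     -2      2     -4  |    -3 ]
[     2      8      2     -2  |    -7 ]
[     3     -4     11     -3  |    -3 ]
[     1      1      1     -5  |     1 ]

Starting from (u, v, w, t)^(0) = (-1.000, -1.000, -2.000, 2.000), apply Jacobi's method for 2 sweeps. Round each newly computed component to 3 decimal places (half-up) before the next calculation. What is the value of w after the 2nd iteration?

Iteration 1:
  u = (-3 - (-2)·-1.000 - (2)·-2.000 - (-4)·2.000) / (12) = 0.583
  v = (-7 - (2)·-1.000 - (2)·-2.000 - (-2)·2.000) / (8) = 0.375
  w = (-3 - (3)·-1.000 - (-4)·-1.000 - (-3)·2.000) / (11) = 0.182
  t = (1 - (1)·-1.000 - (1)·-1.000 - (1)·-2.000) / (-5) = -1.000
Iteration 2:
  u = (-3 - (-2)·0.375 - (2)·0.182 - (-4)·-1.000) / (12) = -0.551
  v = (-7 - (2)·0.583 - (2)·0.182 - (-2)·-1.000) / (8) = -1.316
  w = (-3 - (3)·0.583 - (-4)·0.375 - (-3)·-1.000) / (11) = -0.568
  t = (1 - (1)·0.583 - (1)·0.375 - (1)·0.182) / (-5) = 0.028

-0.568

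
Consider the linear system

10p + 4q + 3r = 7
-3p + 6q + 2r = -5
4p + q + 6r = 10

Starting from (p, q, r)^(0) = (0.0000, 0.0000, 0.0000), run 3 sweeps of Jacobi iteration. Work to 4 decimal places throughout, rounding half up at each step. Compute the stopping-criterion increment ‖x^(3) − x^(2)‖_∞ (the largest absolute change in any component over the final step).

Iteration 1:
  p = (7 - (4)·0.0000 - (3)·0.0000) / (10) = 0.7000
  q = (-5 - (-3)·0.0000 - (2)·0.0000) / (6) = -0.8333
  r = (10 - (4)·0.0000 - (1)·0.0000) / (6) = 1.6667
Iteration 2:
  p = (7 - (4)·-0.8333 - (3)·1.6667) / (10) = 0.5333
  q = (-5 - (-3)·0.7000 - (2)·1.6667) / (6) = -1.0389
  r = (10 - (4)·0.7000 - (1)·-0.8333) / (6) = 1.3389
Iteration 3:
  p = (7 - (4)·-1.0389 - (3)·1.3389) / (10) = 0.7139
  q = (-5 - (-3)·0.5333 - (2)·1.3389) / (6) = -1.0130
  r = (10 - (4)·0.5333 - (1)·-1.0389) / (6) = 1.4843
Change: (0.1806, 0.0259, 0.1454) → max |·| = 0.1806

0.1806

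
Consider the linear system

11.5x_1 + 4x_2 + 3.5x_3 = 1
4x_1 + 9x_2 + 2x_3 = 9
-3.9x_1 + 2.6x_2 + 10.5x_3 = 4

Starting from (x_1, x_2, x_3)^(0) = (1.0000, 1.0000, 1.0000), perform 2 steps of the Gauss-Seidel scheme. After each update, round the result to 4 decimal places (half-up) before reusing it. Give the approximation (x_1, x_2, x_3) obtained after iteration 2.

(-0.2455, 1.1277, 0.0105)

Iteration 1:
  x_1 = (1 - (4)·1.0000 - (3.5)·1.0000) / (11.5) = -0.5652
  x_2 = (9 - (4)·-0.5652 - (2)·1.0000) / (9) = 1.0290
  x_3 = (4 - (-3.9)·-0.5652 - (2.6)·1.0290) / (10.5) = -0.0838
Iteration 2:
  x_1 = (1 - (4)·1.0290 - (3.5)·-0.0838) / (11.5) = -0.2455
  x_2 = (9 - (4)·-0.2455 - (2)·-0.0838) / (9) = 1.1277
  x_3 = (4 - (-3.9)·-0.2455 - (2.6)·1.1277) / (10.5) = 0.0105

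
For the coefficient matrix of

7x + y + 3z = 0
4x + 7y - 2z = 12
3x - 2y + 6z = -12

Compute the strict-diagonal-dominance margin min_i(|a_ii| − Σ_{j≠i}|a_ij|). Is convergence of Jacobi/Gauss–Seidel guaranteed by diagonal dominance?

row 1: |7| − (1+3) = 3
row 2: |7| − (4+2) = 1
row 3: |6| − (3+2) = 1
minimum over rows = 1 → strictly diagonally dominant (convergence guaranteed)

1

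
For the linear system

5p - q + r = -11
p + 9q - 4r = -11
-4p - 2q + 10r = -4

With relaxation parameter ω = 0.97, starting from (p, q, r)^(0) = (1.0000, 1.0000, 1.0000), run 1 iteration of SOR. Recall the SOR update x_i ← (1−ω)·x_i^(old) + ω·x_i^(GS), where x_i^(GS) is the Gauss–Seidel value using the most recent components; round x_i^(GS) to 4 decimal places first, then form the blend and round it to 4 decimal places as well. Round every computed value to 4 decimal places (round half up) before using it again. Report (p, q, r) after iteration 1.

Iteration 1:
  p: GS value = (-11 - (-1)·1.0000 - (1)·1.0000) / (5) = -2.2000;  p ← (1−ω)·1.0000 + ω·-2.2000 = -2.1040
  q: GS value = (-11 - (1)·-2.1040 - (-4)·1.0000) / (9) = -0.5440;  q ← (1−ω)·1.0000 + ω·-0.5440 = -0.4977
  r: GS value = (-4 - (-4)·-2.1040 - (-2)·-0.4977) / (10) = -1.3411;  r ← (1−ω)·1.0000 + ω·-1.3411 = -1.2709

(-2.1040, -0.4977, -1.2709)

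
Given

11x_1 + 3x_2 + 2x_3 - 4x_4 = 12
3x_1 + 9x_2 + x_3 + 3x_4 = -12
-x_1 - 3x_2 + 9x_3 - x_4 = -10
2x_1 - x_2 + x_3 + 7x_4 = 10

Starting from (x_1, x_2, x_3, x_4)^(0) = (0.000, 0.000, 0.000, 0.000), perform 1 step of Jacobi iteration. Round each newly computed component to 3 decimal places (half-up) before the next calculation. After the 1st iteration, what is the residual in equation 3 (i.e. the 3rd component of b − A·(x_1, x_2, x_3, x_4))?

Iteration 1:
  x_1 = (12 - (3)·0.000 - (2)·0.000 - (-4)·0.000) / (11) = 1.091
  x_2 = (-12 - (3)·0.000 - (1)·0.000 - (3)·0.000) / (9) = -1.333
  x_3 = (-10 - (-1)·0.000 - (-3)·0.000 - (-1)·0.000) / (9) = -1.111
  x_4 = (10 - (2)·0.000 - (-1)·0.000 - (1)·0.000) / (7) = 1.429
Residual b − A·x = (11.936, -6.452, -1.480, -2.407)

-1.480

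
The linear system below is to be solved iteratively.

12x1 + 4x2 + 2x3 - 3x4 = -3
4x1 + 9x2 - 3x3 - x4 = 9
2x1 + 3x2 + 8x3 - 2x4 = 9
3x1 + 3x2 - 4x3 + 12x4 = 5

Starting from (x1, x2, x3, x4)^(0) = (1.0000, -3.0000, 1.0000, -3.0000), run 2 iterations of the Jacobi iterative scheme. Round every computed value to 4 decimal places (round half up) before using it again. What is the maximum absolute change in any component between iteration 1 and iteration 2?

1.0740

Iteration 1:
  x1 = (-3 - (4)·-3.0000 - (2)·1.0000 - (-3)·-3.0000) / (12) = -0.1667
  x2 = (9 - (4)·1.0000 - (-3)·1.0000 - (-1)·-3.0000) / (9) = 0.5556
  x3 = (9 - (2)·1.0000 - (3)·-3.0000 - (-2)·-3.0000) / (8) = 1.2500
  x4 = (5 - (3)·1.0000 - (3)·-3.0000 - (-4)·1.0000) / (12) = 1.2500
Iteration 2:
  x1 = (-3 - (4)·0.5556 - (2)·1.2500 - (-3)·1.2500) / (12) = -0.3310
  x2 = (9 - (4)·-0.1667 - (-3)·1.2500 - (-1)·1.2500) / (9) = 1.6296
  x3 = (9 - (2)·-0.1667 - (3)·0.5556 - (-2)·1.2500) / (8) = 1.2708
  x4 = (5 - (3)·-0.1667 - (3)·0.5556 - (-4)·1.2500) / (12) = 0.7361
Change: (-0.1643, 1.0740, 0.0208, -0.5139) → max |·| = 1.0740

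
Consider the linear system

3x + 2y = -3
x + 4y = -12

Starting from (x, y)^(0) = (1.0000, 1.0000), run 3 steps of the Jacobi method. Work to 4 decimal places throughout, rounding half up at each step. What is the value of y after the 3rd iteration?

-3.2917

Iteration 1:
  x = (-3 - (2)·1.0000) / (3) = -1.6667
  y = (-12 - (1)·1.0000) / (4) = -3.2500
Iteration 2:
  x = (-3 - (2)·-3.2500) / (3) = 1.1667
  y = (-12 - (1)·-1.6667) / (4) = -2.5833
Iteration 3:
  x = (-3 - (2)·-2.5833) / (3) = 0.7222
  y = (-12 - (1)·1.1667) / (4) = -3.2917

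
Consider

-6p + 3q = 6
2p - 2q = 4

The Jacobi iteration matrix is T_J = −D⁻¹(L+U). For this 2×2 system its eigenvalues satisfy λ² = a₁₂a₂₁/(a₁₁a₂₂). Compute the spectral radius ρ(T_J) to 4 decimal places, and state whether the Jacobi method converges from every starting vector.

a₁₂a₂₁/(a₁₁a₂₂) = (3)·(2) / ((-6)·(-2)) = 0.500000
ρ = √|0.500000| = √0.500000 = 0.7071
ρ < 1, so Jacobi converges

0.7071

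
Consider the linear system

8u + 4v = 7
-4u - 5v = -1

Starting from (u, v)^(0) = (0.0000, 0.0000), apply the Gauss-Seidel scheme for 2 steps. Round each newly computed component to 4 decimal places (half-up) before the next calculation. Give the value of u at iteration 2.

Iteration 1:
  u = (7 - (4)·0.0000) / (8) = 0.8750
  v = (-1 - (-4)·0.8750) / (-5) = -0.5000
Iteration 2:
  u = (7 - (4)·-0.5000) / (8) = 1.1250
  v = (-1 - (-4)·1.1250) / (-5) = -0.7000

1.1250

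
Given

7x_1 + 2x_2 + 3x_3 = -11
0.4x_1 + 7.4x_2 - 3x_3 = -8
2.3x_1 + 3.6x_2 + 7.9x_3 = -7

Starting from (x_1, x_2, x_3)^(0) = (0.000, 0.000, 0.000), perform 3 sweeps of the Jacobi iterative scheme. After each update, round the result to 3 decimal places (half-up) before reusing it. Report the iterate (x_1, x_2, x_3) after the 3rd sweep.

(-1.212, -1.007, -0.012)

Iteration 1:
  x_1 = (-11 - (2)·0.000 - (3)·0.000) / (7) = -1.571
  x_2 = (-8 - (0.4)·0.000 - (-3)·0.000) / (7.4) = -1.081
  x_3 = (-7 - (2.3)·0.000 - (3.6)·0.000) / (7.9) = -0.886
Iteration 2:
  x_1 = (-11 - (2)·-1.081 - (3)·-0.886) / (7) = -0.883
  x_2 = (-8 - (0.4)·-1.571 - (-3)·-0.886) / (7.4) = -1.355
  x_3 = (-7 - (2.3)·-1.571 - (3.6)·-1.081) / (7.9) = 0.064
Iteration 3:
  x_1 = (-11 - (2)·-1.355 - (3)·0.064) / (7) = -1.212
  x_2 = (-8 - (0.4)·-0.883 - (-3)·0.064) / (7.4) = -1.007
  x_3 = (-7 - (2.3)·-0.883 - (3.6)·-1.355) / (7.9) = -0.012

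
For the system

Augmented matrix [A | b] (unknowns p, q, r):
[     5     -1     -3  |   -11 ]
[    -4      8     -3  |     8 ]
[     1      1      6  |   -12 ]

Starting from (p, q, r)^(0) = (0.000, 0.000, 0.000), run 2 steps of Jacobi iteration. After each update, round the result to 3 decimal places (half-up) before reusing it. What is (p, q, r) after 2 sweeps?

(-3.200, -0.850, -1.800)

Iteration 1:
  p = (-11 - (-1)·0.000 - (-3)·0.000) / (5) = -2.200
  q = (8 - (-4)·0.000 - (-3)·0.000) / (8) = 1.000
  r = (-12 - (1)·0.000 - (1)·0.000) / (6) = -2.000
Iteration 2:
  p = (-11 - (-1)·1.000 - (-3)·-2.000) / (5) = -3.200
  q = (8 - (-4)·-2.200 - (-3)·-2.000) / (8) = -0.850
  r = (-12 - (1)·-2.200 - (1)·1.000) / (6) = -1.800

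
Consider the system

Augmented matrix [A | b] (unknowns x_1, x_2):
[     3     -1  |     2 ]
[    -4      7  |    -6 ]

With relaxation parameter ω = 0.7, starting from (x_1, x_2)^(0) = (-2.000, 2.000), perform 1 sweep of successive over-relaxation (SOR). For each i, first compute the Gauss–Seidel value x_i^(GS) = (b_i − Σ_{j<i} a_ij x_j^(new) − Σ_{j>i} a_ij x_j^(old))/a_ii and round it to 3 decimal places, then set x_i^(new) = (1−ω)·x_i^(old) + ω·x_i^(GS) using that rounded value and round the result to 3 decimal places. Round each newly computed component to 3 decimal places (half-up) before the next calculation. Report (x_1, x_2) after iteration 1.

(0.333, 0.133)

Iteration 1:
  x_1: GS value = (2 - (-1)·2.000) / (3) = 1.333;  x_1 ← (1−ω)·-2.000 + ω·1.333 = 0.333
  x_2: GS value = (-6 - (-4)·0.333) / (7) = -0.667;  x_2 ← (1−ω)·2.000 + ω·-0.667 = 0.133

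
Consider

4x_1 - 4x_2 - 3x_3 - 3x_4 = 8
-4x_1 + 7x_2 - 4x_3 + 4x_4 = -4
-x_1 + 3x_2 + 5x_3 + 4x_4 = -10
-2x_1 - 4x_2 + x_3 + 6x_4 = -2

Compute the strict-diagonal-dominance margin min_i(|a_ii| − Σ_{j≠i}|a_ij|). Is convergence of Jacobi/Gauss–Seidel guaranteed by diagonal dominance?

row 1: |4| − (4+3+3) = -6
row 2: |7| − (4+4+4) = -5
row 3: |5| − (1+3+4) = -3
row 4: |6| − (2+4+1) = -1
minimum over rows = -6 → not strictly diagonally dominant

-6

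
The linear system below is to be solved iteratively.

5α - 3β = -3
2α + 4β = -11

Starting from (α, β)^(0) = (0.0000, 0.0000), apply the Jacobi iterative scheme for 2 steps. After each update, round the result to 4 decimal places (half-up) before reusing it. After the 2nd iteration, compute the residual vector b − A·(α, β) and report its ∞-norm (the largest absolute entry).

Iteration 1:
  α = (-3 - (-3)·0.0000) / (5) = -0.6000
  β = (-11 - (2)·0.0000) / (4) = -2.7500
Iteration 2:
  α = (-3 - (-3)·-2.7500) / (5) = -2.2500
  β = (-11 - (2)·-0.6000) / (4) = -2.4500
Residual b − A·x = (0.9000, 3.3000); ∞-norm = 3.3000

3.3000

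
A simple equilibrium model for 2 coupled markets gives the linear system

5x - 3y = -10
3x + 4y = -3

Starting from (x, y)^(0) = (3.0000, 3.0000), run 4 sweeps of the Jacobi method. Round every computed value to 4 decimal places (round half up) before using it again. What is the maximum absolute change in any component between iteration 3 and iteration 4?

1.6200

Iteration 1:
  x = (-10 - (-3)·3.0000) / (5) = -0.2000
  y = (-3 - (3)·3.0000) / (4) = -3.0000
Iteration 2:
  x = (-10 - (-3)·-3.0000) / (5) = -3.8000
  y = (-3 - (3)·-0.2000) / (4) = -0.6000
Iteration 3:
  x = (-10 - (-3)·-0.6000) / (5) = -2.3600
  y = (-3 - (3)·-3.8000) / (4) = 2.1000
Iteration 4:
  x = (-10 - (-3)·2.1000) / (5) = -0.7400
  y = (-3 - (3)·-2.3600) / (4) = 1.0200
Change: (1.6200, -1.0800) → max |·| = 1.6200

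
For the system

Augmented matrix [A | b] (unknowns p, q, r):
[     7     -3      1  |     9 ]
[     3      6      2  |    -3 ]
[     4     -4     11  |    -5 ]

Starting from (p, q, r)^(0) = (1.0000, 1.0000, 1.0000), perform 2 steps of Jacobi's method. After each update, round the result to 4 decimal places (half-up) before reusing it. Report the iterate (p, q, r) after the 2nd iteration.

(0.7792, -1.1342, -1.5108)

Iteration 1:
  p = (9 - (-3)·1.0000 - (1)·1.0000) / (7) = 1.5714
  q = (-3 - (3)·1.0000 - (2)·1.0000) / (6) = -1.3333
  r = (-5 - (4)·1.0000 - (-4)·1.0000) / (11) = -0.4545
Iteration 2:
  p = (9 - (-3)·-1.3333 - (1)·-0.4545) / (7) = 0.7792
  q = (-3 - (3)·1.5714 - (2)·-0.4545) / (6) = -1.1342
  r = (-5 - (4)·1.5714 - (-4)·-1.3333) / (11) = -1.5108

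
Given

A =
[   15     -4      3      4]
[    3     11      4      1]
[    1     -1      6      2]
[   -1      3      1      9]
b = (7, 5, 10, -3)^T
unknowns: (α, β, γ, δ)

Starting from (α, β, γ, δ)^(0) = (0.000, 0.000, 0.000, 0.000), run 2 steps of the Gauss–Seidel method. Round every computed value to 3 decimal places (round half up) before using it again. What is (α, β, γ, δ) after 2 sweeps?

(0.378, -0.194, 1.762, -0.422)

Iteration 1:
  α = (7 - (-4)·0.000 - (3)·0.000 - (4)·0.000) / (15) = 0.467
  β = (5 - (3)·0.467 - (4)·0.000 - (1)·0.000) / (11) = 0.327
  γ = (10 - (1)·0.467 - (-1)·0.327 - (2)·0.000) / (6) = 1.643
  δ = (-3 - (-1)·0.467 - (3)·0.327 - (1)·1.643) / (9) = -0.573
Iteration 2:
  α = (7 - (-4)·0.327 - (3)·1.643 - (4)·-0.573) / (15) = 0.378
  β = (5 - (3)·0.378 - (4)·1.643 - (1)·-0.573) / (11) = -0.194
  γ = (10 - (1)·0.378 - (-1)·-0.194 - (2)·-0.573) / (6) = 1.762
  δ = (-3 - (-1)·0.378 - (3)·-0.194 - (1)·1.762) / (9) = -0.422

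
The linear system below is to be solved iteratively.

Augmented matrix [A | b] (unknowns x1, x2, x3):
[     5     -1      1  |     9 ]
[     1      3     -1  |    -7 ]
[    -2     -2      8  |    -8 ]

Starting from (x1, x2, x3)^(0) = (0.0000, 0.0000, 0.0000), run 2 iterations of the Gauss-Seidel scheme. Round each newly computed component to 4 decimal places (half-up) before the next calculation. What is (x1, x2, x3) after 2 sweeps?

Iteration 1:
  x1 = (9 - (-1)·0.0000 - (1)·0.0000) / (5) = 1.8000
  x2 = (-7 - (1)·1.8000 - (-1)·0.0000) / (3) = -2.9333
  x3 = (-8 - (-2)·1.8000 - (-2)·-2.9333) / (8) = -1.2833
Iteration 2:
  x1 = (9 - (-1)·-2.9333 - (1)·-1.2833) / (5) = 1.4700
  x2 = (-7 - (1)·1.4700 - (-1)·-1.2833) / (3) = -3.2511
  x3 = (-8 - (-2)·1.4700 - (-2)·-3.2511) / (8) = -1.4453

(1.4700, -3.2511, -1.4453)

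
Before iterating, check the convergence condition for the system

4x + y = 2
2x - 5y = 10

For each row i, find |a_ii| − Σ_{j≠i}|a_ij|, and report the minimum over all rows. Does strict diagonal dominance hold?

3

row 1: |4| − (1) = 3
row 2: |-5| − (2) = 3
minimum over rows = 3 → strictly diagonally dominant (convergence guaranteed)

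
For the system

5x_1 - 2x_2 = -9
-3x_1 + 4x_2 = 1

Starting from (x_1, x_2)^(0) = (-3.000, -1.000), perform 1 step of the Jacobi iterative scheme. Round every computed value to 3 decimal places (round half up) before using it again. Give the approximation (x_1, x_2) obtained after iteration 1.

Iteration 1:
  x_1 = (-9 - (-2)·-1.000) / (5) = -2.200
  x_2 = (1 - (-3)·-3.000) / (4) = -2.000

(-2.200, -2.000)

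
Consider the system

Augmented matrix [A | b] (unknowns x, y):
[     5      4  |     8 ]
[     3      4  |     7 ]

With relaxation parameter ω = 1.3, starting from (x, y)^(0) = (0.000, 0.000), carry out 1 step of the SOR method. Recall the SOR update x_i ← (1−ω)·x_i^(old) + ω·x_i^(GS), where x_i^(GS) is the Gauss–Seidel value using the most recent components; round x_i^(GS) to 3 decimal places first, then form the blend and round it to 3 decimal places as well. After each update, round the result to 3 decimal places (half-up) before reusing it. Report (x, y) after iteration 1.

(2.080, 0.247)

Iteration 1:
  x: GS value = (8 - (4)·0.000) / (5) = 1.600;  x ← (1−ω)·0.000 + ω·1.600 = 2.080
  y: GS value = (7 - (3)·2.080) / (4) = 0.190;  y ← (1−ω)·0.000 + ω·0.190 = 0.247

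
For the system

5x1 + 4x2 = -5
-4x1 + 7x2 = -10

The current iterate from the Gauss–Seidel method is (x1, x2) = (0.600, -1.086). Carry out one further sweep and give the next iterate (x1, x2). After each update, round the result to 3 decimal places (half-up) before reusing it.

(-0.131, -1.503)

One sweep:
  x1 = (-5 - (4)·-1.086) / (5) = -0.131
  x2 = (-10 - (-4)·-0.131) / (7) = -1.503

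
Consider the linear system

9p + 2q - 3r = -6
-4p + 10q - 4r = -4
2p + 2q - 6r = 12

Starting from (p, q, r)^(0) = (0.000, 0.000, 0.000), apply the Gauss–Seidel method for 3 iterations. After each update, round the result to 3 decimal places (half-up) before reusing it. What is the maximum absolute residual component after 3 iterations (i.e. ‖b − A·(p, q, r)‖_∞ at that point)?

0.293

Iteration 1:
  p = (-6 - (2)·0.000 - (-3)·0.000) / (9) = -0.667
  q = (-4 - (-4)·-0.667 - (-4)·0.000) / (10) = -0.667
  r = (12 - (2)·-0.667 - (2)·-0.667) / (-6) = -2.445
Iteration 2:
  p = (-6 - (2)·-0.667 - (-3)·-2.445) / (9) = -1.333
  q = (-4 - (-4)·-1.333 - (-4)·-2.445) / (10) = -1.911
  r = (12 - (2)·-1.333 - (2)·-1.911) / (-6) = -3.081
Iteration 3:
  p = (-6 - (2)·-1.911 - (-3)·-3.081) / (9) = -1.269
  q = (-4 - (-4)·-1.269 - (-4)·-3.081) / (10) = -2.140
  r = (12 - (2)·-1.269 - (2)·-2.140) / (-6) = -3.136
Residual b − A·x = (0.293, -0.220, 0.002); ∞-norm = 0.293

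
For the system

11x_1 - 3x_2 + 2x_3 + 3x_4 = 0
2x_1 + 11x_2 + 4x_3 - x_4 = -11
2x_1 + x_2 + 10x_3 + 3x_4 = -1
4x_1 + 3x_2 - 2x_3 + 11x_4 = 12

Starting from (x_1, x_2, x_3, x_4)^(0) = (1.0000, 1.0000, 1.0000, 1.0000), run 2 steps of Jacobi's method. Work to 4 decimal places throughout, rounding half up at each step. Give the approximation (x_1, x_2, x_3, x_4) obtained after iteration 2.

(-0.4430, -0.6545, -0.1091, 1.4264)

Iteration 1:
  x_1 = (0 - (-3)·1.0000 - (2)·1.0000 - (3)·1.0000) / (11) = -0.1818
  x_2 = (-11 - (2)·1.0000 - (4)·1.0000 - (-1)·1.0000) / (11) = -1.4545
  x_3 = (-1 - (2)·1.0000 - (1)·1.0000 - (3)·1.0000) / (10) = -0.7000
  x_4 = (12 - (4)·1.0000 - (3)·1.0000 - (-2)·1.0000) / (11) = 0.6364
Iteration 2:
  x_1 = (0 - (-3)·-1.4545 - (2)·-0.7000 - (3)·0.6364) / (11) = -0.4430
  x_2 = (-11 - (2)·-0.1818 - (4)·-0.7000 - (-1)·0.6364) / (11) = -0.6545
  x_3 = (-1 - (2)·-0.1818 - (1)·-1.4545 - (3)·0.6364) / (10) = -0.1091
  x_4 = (12 - (4)·-0.1818 - (3)·-1.4545 - (-2)·-0.7000) / (11) = 1.4264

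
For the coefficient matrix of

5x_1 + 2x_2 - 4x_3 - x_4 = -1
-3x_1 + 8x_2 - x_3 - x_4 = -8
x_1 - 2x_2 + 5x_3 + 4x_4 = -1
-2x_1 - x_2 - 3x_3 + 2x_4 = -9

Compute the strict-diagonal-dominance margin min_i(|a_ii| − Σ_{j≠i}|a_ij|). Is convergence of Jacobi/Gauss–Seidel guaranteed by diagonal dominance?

-4

row 1: |5| − (2+4+1) = -2
row 2: |8| − (3+1+1) = 3
row 3: |5| − (1+2+4) = -2
row 4: |2| − (2+1+3) = -4
minimum over rows = -4 → not strictly diagonally dominant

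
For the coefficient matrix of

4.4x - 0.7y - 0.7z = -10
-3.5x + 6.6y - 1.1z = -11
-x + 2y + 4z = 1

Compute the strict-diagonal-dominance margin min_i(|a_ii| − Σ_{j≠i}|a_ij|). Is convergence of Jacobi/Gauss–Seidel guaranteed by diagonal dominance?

1

row 1: |4.4| − (0.7+0.7) = 3
row 2: |6.6| − (3.5+1.1) = 2
row 3: |4| − (1+2) = 1
minimum over rows = 1 → strictly diagonally dominant (convergence guaranteed)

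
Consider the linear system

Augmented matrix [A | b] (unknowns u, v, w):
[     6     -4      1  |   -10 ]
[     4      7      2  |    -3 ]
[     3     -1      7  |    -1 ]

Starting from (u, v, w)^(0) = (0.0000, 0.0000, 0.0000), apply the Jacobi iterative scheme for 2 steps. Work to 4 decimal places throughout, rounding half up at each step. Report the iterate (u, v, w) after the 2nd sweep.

Iteration 1:
  u = (-10 - (-4)·0.0000 - (1)·0.0000) / (6) = -1.6667
  v = (-3 - (4)·0.0000 - (2)·0.0000) / (7) = -0.4286
  w = (-1 - (3)·0.0000 - (-1)·0.0000) / (7) = -0.1429
Iteration 2:
  u = (-10 - (-4)·-0.4286 - (1)·-0.1429) / (6) = -1.9286
  v = (-3 - (4)·-1.6667 - (2)·-0.1429) / (7) = 0.5647
  w = (-1 - (3)·-1.6667 - (-1)·-0.4286) / (7) = 0.5102

(-1.9286, 0.5647, 0.5102)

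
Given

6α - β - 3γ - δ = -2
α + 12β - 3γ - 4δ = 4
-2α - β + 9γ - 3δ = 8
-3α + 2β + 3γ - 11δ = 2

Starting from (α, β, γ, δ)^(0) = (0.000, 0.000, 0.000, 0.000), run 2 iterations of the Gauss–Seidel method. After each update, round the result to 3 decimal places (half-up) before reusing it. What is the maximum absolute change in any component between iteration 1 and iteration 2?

0.522

Iteration 1:
  α = (-2 - (-1)·0.000 - (-3)·0.000 - (-1)·0.000) / (6) = -0.333
  β = (4 - (1)·-0.333 - (-3)·0.000 - (-4)·0.000) / (12) = 0.361
  γ = (8 - (-2)·-0.333 - (-1)·0.361 - (-3)·0.000) / (9) = 0.855
  δ = (2 - (-3)·-0.333 - (2)·0.361 - (3)·0.855) / (-11) = 0.208
Iteration 2:
  α = (-2 - (-1)·0.361 - (-3)·0.855 - (-1)·0.208) / (6) = 0.189
  β = (4 - (1)·0.189 - (-3)·0.855 - (-4)·0.208) / (12) = 0.601
  γ = (8 - (-2)·0.189 - (-1)·0.601 - (-3)·0.208) / (9) = 1.067
  δ = (2 - (-3)·0.189 - (2)·0.601 - (3)·1.067) / (-11) = 0.167
Change: (0.522, 0.240, 0.212, -0.041) → max |·| = 0.522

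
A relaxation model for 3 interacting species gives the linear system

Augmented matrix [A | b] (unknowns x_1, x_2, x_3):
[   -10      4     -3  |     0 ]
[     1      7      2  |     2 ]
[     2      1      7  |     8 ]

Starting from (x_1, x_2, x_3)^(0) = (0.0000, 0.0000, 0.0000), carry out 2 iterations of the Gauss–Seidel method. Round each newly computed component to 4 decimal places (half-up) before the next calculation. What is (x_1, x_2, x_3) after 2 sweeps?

(-0.2163, 0.0018, 1.2044)

Iteration 1:
  x_1 = (0 - (4)·0.0000 - (-3)·0.0000) / (-10) = 0.0000
  x_2 = (2 - (1)·0.0000 - (2)·0.0000) / (7) = 0.2857
  x_3 = (8 - (2)·0.0000 - (1)·0.2857) / (7) = 1.1020
Iteration 2:
  x_1 = (0 - (4)·0.2857 - (-3)·1.1020) / (-10) = -0.2163
  x_2 = (2 - (1)·-0.2163 - (2)·1.1020) / (7) = 0.0018
  x_3 = (8 - (2)·-0.2163 - (1)·0.0018) / (7) = 1.2044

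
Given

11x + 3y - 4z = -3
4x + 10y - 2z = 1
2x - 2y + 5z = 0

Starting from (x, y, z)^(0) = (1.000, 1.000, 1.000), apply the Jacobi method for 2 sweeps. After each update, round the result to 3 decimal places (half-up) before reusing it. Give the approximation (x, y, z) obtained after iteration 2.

Iteration 1:
  x = (-3 - (3)·1.000 - (-4)·1.000) / (11) = -0.182
  y = (1 - (4)·1.000 - (-2)·1.000) / (10) = -0.100
  z = (0 - (2)·1.000 - (-2)·1.000) / (5) = 0.000
Iteration 2:
  x = (-3 - (3)·-0.100 - (-4)·0.000) / (11) = -0.245
  y = (1 - (4)·-0.182 - (-2)·0.000) / (10) = 0.173
  z = (0 - (2)·-0.182 - (-2)·-0.100) / (5) = 0.033

(-0.245, 0.173, 0.033)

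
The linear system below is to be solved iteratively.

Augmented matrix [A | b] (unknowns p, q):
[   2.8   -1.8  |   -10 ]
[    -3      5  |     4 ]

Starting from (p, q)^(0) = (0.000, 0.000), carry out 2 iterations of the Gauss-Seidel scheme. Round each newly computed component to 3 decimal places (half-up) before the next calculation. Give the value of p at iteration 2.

-4.435

Iteration 1:
  p = (-10 - (-1.8)·0.000) / (2.8) = -3.571
  q = (4 - (-3)·-3.571) / (5) = -1.343
Iteration 2:
  p = (-10 - (-1.8)·-1.343) / (2.8) = -4.435
  q = (4 - (-3)·-4.435) / (5) = -1.861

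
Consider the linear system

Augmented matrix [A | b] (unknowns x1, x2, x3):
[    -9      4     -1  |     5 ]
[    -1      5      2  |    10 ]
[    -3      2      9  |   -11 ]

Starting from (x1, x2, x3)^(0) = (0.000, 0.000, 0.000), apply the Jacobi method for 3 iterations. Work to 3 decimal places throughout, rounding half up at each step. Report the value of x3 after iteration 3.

-1.594

Iteration 1:
  x1 = (5 - (4)·0.000 - (-1)·0.000) / (-9) = -0.556
  x2 = (10 - (-1)·0.000 - (2)·0.000) / (5) = 2.000
  x3 = (-11 - (-3)·0.000 - (2)·0.000) / (9) = -1.222
Iteration 2:
  x1 = (5 - (4)·2.000 - (-1)·-1.222) / (-9) = 0.469
  x2 = (10 - (-1)·-0.556 - (2)·-1.222) / (5) = 2.378
  x3 = (-11 - (-3)·-0.556 - (2)·2.000) / (9) = -1.852
Iteration 3:
  x1 = (5 - (4)·2.378 - (-1)·-1.852) / (-9) = 0.707
  x2 = (10 - (-1)·0.469 - (2)·-1.852) / (5) = 2.835
  x3 = (-11 - (-3)·0.469 - (2)·2.378) / (9) = -1.594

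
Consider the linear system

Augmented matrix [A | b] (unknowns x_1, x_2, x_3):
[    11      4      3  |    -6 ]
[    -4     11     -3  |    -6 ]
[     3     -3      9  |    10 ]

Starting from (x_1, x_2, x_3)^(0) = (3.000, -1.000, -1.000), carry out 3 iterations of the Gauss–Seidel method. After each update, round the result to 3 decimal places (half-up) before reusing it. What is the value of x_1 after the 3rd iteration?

Iteration 1:
  x_1 = (-6 - (4)·-1.000 - (3)·-1.000) / (11) = 0.091
  x_2 = (-6 - (-4)·0.091 - (-3)·-1.000) / (11) = -0.785
  x_3 = (10 - (3)·0.091 - (-3)·-0.785) / (9) = 0.819
Iteration 2:
  x_1 = (-6 - (4)·-0.785 - (3)·0.819) / (11) = -0.483
  x_2 = (-6 - (-4)·-0.483 - (-3)·0.819) / (11) = -0.498
  x_3 = (10 - (3)·-0.483 - (-3)·-0.498) / (9) = 1.106
Iteration 3:
  x_1 = (-6 - (4)·-0.498 - (3)·1.106) / (11) = -0.666
  x_2 = (-6 - (-4)·-0.666 - (-3)·1.106) / (11) = -0.486
  x_3 = (10 - (3)·-0.666 - (-3)·-0.486) / (9) = 1.171

-0.666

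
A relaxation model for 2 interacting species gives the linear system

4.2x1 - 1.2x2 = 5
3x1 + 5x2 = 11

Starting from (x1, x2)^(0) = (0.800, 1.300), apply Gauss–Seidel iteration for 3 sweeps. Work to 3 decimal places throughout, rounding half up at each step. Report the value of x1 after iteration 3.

1.553

Iteration 1:
  x1 = (5 - (-1.2)·1.300) / (4.2) = 1.562
  x2 = (11 - (3)·1.562) / (5) = 1.263
Iteration 2:
  x1 = (5 - (-1.2)·1.263) / (4.2) = 1.551
  x2 = (11 - (3)·1.551) / (5) = 1.269
Iteration 3:
  x1 = (5 - (-1.2)·1.269) / (4.2) = 1.553
  x2 = (11 - (3)·1.553) / (5) = 1.268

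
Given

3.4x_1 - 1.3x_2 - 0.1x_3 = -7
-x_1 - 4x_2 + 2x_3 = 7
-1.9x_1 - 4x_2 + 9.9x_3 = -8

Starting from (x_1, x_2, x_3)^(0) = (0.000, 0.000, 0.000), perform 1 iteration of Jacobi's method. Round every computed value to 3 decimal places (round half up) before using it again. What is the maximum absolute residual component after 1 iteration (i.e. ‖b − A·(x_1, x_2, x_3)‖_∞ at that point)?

10.913

Iteration 1:
  x_1 = (-7 - (-1.3)·0.000 - (-0.1)·0.000) / (3.4) = -2.059
  x_2 = (7 - (-1)·0.000 - (2)·0.000) / (-4) = -1.750
  x_3 = (-8 - (-1.9)·0.000 - (-4)·0.000) / (9.9) = -0.808
Residual b − A·x = (-2.355, -0.443, -10.913); ∞-norm = 10.913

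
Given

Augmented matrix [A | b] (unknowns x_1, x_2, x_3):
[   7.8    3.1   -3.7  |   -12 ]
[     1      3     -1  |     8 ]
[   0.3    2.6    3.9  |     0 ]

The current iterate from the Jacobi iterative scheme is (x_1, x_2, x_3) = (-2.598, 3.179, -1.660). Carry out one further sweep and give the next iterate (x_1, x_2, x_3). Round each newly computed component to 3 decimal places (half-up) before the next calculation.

(-3.589, 2.979, -1.919)

One sweep:
  x_1 = (-12 - (3.1)·3.179 - (-3.7)·-1.660) / (7.8) = -3.589
  x_2 = (8 - (1)·-2.598 - (-1)·-1.660) / (3) = 2.979
  x_3 = (0 - (0.3)·-2.598 - (2.6)·3.179) / (3.9) = -1.919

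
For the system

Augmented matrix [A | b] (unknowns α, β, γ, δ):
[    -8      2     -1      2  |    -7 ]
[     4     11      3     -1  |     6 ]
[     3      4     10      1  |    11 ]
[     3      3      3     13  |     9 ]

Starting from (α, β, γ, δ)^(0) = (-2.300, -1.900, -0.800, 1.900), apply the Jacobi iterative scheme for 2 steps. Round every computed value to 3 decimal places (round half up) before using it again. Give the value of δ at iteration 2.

-0.486

Iteration 1:
  α = (-7 - (2)·-1.900 - (-1)·-0.800 - (2)·1.900) / (-8) = 0.975
  β = (6 - (4)·-2.300 - (3)·-0.800 - (-1)·1.900) / (11) = 1.773
  γ = (11 - (3)·-2.300 - (4)·-1.900 - (1)·1.900) / (10) = 2.360
  δ = (9 - (3)·-2.300 - (3)·-1.900 - (3)·-0.800) / (13) = 1.846
Iteration 2:
  α = (-7 - (2)·1.773 - (-1)·2.360 - (2)·1.846) / (-8) = 1.485
  β = (6 - (4)·0.975 - (3)·2.360 - (-1)·1.846) / (11) = -0.285
  γ = (11 - (3)·0.975 - (4)·1.773 - (1)·1.846) / (10) = -0.086
  δ = (9 - (3)·0.975 - (3)·1.773 - (3)·2.360) / (13) = -0.486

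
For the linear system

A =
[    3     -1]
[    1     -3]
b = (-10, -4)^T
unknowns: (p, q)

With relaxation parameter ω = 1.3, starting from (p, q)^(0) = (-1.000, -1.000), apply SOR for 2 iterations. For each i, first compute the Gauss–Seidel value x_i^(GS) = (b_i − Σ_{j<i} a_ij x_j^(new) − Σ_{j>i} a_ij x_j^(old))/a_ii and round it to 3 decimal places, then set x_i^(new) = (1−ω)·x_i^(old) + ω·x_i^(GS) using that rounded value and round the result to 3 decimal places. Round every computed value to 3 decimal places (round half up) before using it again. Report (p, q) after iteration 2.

(-2.951, 0.426)

Iteration 1:
  p: GS value = (-10 - (-1)·-1.000) / (3) = -3.667;  p ← (1−ω)·-1.000 + ω·-3.667 = -4.467
  q: GS value = (-4 - (1)·-4.467) / (-3) = -0.156;  q ← (1−ω)·-1.000 + ω·-0.156 = 0.097
Iteration 2:
  p: GS value = (-10 - (-1)·0.097) / (3) = -3.301;  p ← (1−ω)·-4.467 + ω·-3.301 = -2.951
  q: GS value = (-4 - (1)·-2.951) / (-3) = 0.350;  q ← (1−ω)·0.097 + ω·0.350 = 0.426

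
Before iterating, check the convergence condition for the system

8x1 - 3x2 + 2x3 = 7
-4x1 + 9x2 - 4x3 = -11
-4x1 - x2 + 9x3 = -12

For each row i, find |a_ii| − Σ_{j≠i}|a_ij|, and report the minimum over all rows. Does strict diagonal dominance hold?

1

row 1: |8| − (3+2) = 3
row 2: |9| − (4+4) = 1
row 3: |9| − (4+1) = 4
minimum over rows = 1 → strictly diagonally dominant (convergence guaranteed)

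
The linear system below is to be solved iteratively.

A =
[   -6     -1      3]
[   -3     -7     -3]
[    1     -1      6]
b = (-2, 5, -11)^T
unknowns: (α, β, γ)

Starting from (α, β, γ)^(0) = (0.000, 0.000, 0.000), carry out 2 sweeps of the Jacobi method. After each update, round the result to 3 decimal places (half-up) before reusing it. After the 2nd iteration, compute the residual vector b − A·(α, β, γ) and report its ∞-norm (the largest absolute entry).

Iteration 1:
  α = (-2 - (-1)·0.000 - (3)·0.000) / (-6) = 0.333
  β = (5 - (-3)·0.000 - (-3)·0.000) / (-7) = -0.714
  γ = (-11 - (1)·0.000 - (-1)·0.000) / (6) = -1.833
Iteration 2:
  α = (-2 - (-1)·-0.714 - (3)·-1.833) / (-6) = -0.464
  β = (5 - (-3)·0.333 - (-3)·-1.833) / (-7) = -0.071
  γ = (-11 - (1)·0.333 - (-1)·-0.714) / (6) = -2.008
Residual b − A·x = (1.169, -2.913, 1.441); ∞-norm = 2.913

2.913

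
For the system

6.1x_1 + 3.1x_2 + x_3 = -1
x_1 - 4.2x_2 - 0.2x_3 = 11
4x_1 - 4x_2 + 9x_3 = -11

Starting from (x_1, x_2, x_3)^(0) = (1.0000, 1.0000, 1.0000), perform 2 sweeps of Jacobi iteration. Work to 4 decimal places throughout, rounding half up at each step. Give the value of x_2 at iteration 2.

Iteration 1:
  x_1 = (-1 - (3.1)·1.0000 - (1)·1.0000) / (6.1) = -0.8361
  x_2 = (11 - (1)·1.0000 - (-0.2)·1.0000) / (-4.2) = -2.4286
  x_3 = (-11 - (4)·1.0000 - (-4)·1.0000) / (9) = -1.2222
Iteration 2:
  x_1 = (-1 - (3.1)·-2.4286 - (1)·-1.2222) / (6.1) = 1.2706
  x_2 = (11 - (1)·-0.8361 - (-0.2)·-1.2222) / (-4.2) = -2.7599
  x_3 = (-11 - (4)·-0.8361 - (-4)·-2.4286) / (9) = -1.9300

-2.7599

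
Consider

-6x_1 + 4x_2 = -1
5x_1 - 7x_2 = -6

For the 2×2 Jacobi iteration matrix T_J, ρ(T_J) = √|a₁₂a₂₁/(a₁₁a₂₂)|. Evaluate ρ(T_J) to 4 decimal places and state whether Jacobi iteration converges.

0.6901

a₁₂a₂₁/(a₁₁a₂₂) = (4)·(5) / ((-6)·(-7)) = 0.476190
ρ = √|0.476190| = √0.476190 = 0.6901
ρ < 1, so Jacobi converges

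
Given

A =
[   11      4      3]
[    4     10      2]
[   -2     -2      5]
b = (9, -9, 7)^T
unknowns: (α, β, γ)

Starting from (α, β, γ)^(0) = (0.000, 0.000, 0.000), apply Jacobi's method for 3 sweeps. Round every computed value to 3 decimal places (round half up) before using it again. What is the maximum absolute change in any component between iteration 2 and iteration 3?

0.264

Iteration 1:
  α = (9 - (4)·0.000 - (3)·0.000) / (11) = 0.818
  β = (-9 - (4)·0.000 - (2)·0.000) / (10) = -0.900
  γ = (7 - (-2)·0.000 - (-2)·0.000) / (5) = 1.400
Iteration 2:
  α = (9 - (4)·-0.900 - (3)·1.400) / (11) = 0.764
  β = (-9 - (4)·0.818 - (2)·1.400) / (10) = -1.507
  γ = (7 - (-2)·0.818 - (-2)·-0.900) / (5) = 1.367
Iteration 3:
  α = (9 - (4)·-1.507 - (3)·1.367) / (11) = 0.993
  β = (-9 - (4)·0.764 - (2)·1.367) / (10) = -1.479
  γ = (7 - (-2)·0.764 - (-2)·-1.507) / (5) = 1.103
Change: (0.229, 0.028, -0.264) → max |·| = 0.264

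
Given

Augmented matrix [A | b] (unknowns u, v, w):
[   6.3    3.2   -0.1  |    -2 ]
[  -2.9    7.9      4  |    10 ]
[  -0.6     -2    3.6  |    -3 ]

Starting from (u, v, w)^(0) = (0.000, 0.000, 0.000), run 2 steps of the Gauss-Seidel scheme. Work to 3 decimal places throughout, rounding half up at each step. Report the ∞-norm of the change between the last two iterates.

0.588

Iteration 1:
  u = (-2 - (3.2)·0.000 - (-0.1)·0.000) / (6.3) = -0.317
  v = (10 - (-2.9)·-0.317 - (4)·0.000) / (7.9) = 1.149
  w = (-3 - (-0.6)·-0.317 - (-2)·1.149) / (3.6) = -0.248
Iteration 2:
  u = (-2 - (3.2)·1.149 - (-0.1)·-0.248) / (6.3) = -0.905
  v = (10 - (-2.9)·-0.905 - (4)·-0.248) / (7.9) = 1.059
  w = (-3 - (-0.6)·-0.905 - (-2)·1.059) / (3.6) = -0.396
Change: (-0.588, -0.090, -0.148) → max |·| = 0.588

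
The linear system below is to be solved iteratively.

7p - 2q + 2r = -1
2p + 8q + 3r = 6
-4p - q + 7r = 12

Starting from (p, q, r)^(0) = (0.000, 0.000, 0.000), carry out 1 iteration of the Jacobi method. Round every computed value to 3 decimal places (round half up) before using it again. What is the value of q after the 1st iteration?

0.750

Iteration 1:
  p = (-1 - (-2)·0.000 - (2)·0.000) / (7) = -0.143
  q = (6 - (2)·0.000 - (3)·0.000) / (8) = 0.750
  r = (12 - (-4)·0.000 - (-1)·0.000) / (7) = 1.714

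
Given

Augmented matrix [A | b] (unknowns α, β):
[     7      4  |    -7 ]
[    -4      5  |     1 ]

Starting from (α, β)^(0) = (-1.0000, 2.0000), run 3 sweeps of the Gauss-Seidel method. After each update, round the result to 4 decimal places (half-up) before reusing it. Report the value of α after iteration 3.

-1.0527

Iteration 1:
  α = (-7 - (4)·2.0000) / (7) = -2.1429
  β = (1 - (-4)·-2.1429) / (5) = -1.5143
Iteration 2:
  α = (-7 - (4)·-1.5143) / (7) = -0.1347
  β = (1 - (-4)·-0.1347) / (5) = 0.0922
Iteration 3:
  α = (-7 - (4)·0.0922) / (7) = -1.0527
  β = (1 - (-4)·-1.0527) / (5) = -0.6422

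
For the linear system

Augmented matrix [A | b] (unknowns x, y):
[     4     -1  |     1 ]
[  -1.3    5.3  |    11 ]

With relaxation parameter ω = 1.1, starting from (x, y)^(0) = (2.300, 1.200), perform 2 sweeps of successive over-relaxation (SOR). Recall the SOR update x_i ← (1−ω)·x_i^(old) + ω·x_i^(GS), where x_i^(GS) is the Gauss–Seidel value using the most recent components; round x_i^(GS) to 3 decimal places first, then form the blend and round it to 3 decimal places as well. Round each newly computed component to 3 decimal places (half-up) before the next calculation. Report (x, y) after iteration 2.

Iteration 1:
  x: GS value = (1 - (-1)·1.200) / (4) = 0.550;  x ← (1−ω)·2.300 + ω·0.550 = 0.375
  y: GS value = (11 - (-1.3)·0.375) / (5.3) = 2.167;  y ← (1−ω)·1.200 + ω·2.167 = 2.264
Iteration 2:
  x: GS value = (1 - (-1)·2.264) / (4) = 0.816;  x ← (1−ω)·0.375 + ω·0.816 = 0.860
  y: GS value = (11 - (-1.3)·0.860) / (5.3) = 2.286;  y ← (1−ω)·2.264 + ω·2.286 = 2.288

(0.860, 2.288)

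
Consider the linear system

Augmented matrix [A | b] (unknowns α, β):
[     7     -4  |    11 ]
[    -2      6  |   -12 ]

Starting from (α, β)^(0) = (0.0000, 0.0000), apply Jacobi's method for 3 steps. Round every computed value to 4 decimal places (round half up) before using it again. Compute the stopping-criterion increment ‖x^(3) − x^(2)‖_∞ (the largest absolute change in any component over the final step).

Iteration 1:
  α = (11 - (-4)·0.0000) / (7) = 1.5714
  β = (-12 - (-2)·0.0000) / (6) = -2.0000
Iteration 2:
  α = (11 - (-4)·-2.0000) / (7) = 0.4286
  β = (-12 - (-2)·1.5714) / (6) = -1.4762
Iteration 3:
  α = (11 - (-4)·-1.4762) / (7) = 0.7279
  β = (-12 - (-2)·0.4286) / (6) = -1.8571
Change: (0.2993, -0.3809) → max |·| = 0.3809

0.3809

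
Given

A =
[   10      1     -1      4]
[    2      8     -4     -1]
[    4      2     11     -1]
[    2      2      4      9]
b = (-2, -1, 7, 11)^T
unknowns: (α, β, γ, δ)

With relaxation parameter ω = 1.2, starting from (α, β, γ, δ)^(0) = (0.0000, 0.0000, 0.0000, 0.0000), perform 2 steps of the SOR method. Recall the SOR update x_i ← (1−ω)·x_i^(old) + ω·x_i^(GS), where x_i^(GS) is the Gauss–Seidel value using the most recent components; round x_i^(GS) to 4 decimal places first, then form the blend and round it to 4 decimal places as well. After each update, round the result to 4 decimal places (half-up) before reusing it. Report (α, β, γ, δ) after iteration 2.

Iteration 1:
  α: GS value = (-2 - (1)·0.0000 - (-1)·0.0000 - (4)·0.0000) / (10) = -0.2000;  α ← (1−ω)·0.0000 + ω·-0.2000 = -0.2400
  β: GS value = (-1 - (2)·-0.2400 - (-4)·0.0000 - (-1)·0.0000) / (8) = -0.0650;  β ← (1−ω)·0.0000 + ω·-0.0650 = -0.0780
  γ: GS value = (7 - (4)·-0.2400 - (2)·-0.0780 - (-1)·0.0000) / (11) = 0.7378;  γ ← (1−ω)·0.0000 + ω·0.7378 = 0.8854
  δ: GS value = (11 - (2)·-0.2400 - (2)·-0.0780 - (4)·0.8854) / (9) = 0.8994;  δ ← (1−ω)·0.0000 + ω·0.8994 = 1.0793
Iteration 2:
  α: GS value = (-2 - (1)·-0.0780 - (-1)·0.8854 - (4)·1.0793) / (10) = -0.5354;  α ← (1−ω)·-0.2400 + ω·-0.5354 = -0.5945
  β: GS value = (-1 - (2)·-0.5945 - (-4)·0.8854 - (-1)·1.0793) / (8) = 0.6012;  β ← (1−ω)·-0.0780 + ω·0.6012 = 0.7370
  γ: GS value = (7 - (4)·-0.5945 - (2)·0.7370 - (-1)·1.0793) / (11) = 0.8167;  γ ← (1−ω)·0.8854 + ω·0.8167 = 0.8030
  δ: GS value = (11 - (2)·-0.5945 - (2)·0.7370 - (4)·0.8030) / (9) = 0.8337;  δ ← (1−ω)·1.0793 + ω·0.8337 = 0.7846

(-0.5945, 0.7370, 0.8030, 0.7846)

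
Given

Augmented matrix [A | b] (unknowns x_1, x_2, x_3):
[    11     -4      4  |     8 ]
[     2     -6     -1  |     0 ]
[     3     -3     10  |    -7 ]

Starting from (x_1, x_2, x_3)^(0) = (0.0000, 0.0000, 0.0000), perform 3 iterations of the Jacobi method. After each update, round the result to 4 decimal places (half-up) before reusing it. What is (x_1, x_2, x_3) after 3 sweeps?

Iteration 1:
  x_1 = (8 - (-4)·0.0000 - (4)·0.0000) / (11) = 0.7273
  x_2 = (0 - (2)·0.0000 - (-1)·0.0000) / (-6) = 0.0000
  x_3 = (-7 - (3)·0.0000 - (-3)·0.0000) / (10) = -0.7000
Iteration 2:
  x_1 = (8 - (-4)·0.0000 - (4)·-0.7000) / (11) = 0.9818
  x_2 = (0 - (2)·0.7273 - (-1)·-0.7000) / (-6) = 0.3591
  x_3 = (-7 - (3)·0.7273 - (-3)·0.0000) / (10) = -0.9182
Iteration 3:
  x_1 = (8 - (-4)·0.3591 - (4)·-0.9182) / (11) = 1.1917
  x_2 = (0 - (2)·0.9818 - (-1)·-0.9182) / (-6) = 0.4803
  x_3 = (-7 - (3)·0.9818 - (-3)·0.3591) / (10) = -0.8868

(1.1917, 0.4803, -0.8868)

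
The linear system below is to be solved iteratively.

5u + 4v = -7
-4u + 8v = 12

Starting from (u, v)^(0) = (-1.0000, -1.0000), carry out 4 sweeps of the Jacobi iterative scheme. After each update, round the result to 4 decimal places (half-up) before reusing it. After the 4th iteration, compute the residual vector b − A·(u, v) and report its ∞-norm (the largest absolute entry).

2.5600

Iteration 1:
  u = (-7 - (4)·-1.0000) / (5) = -0.6000
  v = (12 - (-4)·-1.0000) / (8) = 1.0000
Iteration 2:
  u = (-7 - (4)·1.0000) / (5) = -2.2000
  v = (12 - (-4)·-0.6000) / (8) = 1.2000
Iteration 3:
  u = (-7 - (4)·1.2000) / (5) = -2.3600
  v = (12 - (-4)·-2.2000) / (8) = 0.4000
Iteration 4:
  u = (-7 - (4)·0.4000) / (5) = -1.7200
  v = (12 - (-4)·-2.3600) / (8) = 0.3200
Residual b − A·x = (0.3200, 2.5600); ∞-norm = 2.5600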